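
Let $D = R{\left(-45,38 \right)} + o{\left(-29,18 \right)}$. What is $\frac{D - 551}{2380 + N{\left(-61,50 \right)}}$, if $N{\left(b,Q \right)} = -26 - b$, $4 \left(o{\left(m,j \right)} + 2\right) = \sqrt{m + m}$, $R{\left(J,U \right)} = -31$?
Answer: $- \frac{584}{2415} + \frac{i \sqrt{58}}{9660} \approx -0.24182 + 0.00078838 i$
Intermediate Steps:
$o{\left(m,j \right)} = -2 + \frac{\sqrt{2} \sqrt{m}}{4}$ ($o{\left(m,j \right)} = -2 + \frac{\sqrt{m + m}}{4} = -2 + \frac{\sqrt{2 m}}{4} = -2 + \frac{\sqrt{2} \sqrt{m}}{4}$)
$D = -33 + \frac{i \sqrt{58}}{4}$ ($D = -31 - \left(2 - \frac{\sqrt{2} \sqrt{-29}}{4}\right) = -31 - \left(2 - \frac{\sqrt{2} i \sqrt{29}}{4}\right) = -31 - \left(2 - \frac{i \sqrt{58}}{4}\right) = -33 + \frac{i \sqrt{58}}{4} \approx -33.0 + 1.9039 i$)
$\frac{D - 551}{2380 + N{\left(-61,50 \right)}} = \frac{\left(-33 + \frac{i \sqrt{58}}{4}\right) - 551}{2380 - -35} = \frac{-584 + \frac{i \sqrt{58}}{4}}{2380 + \left(-26 + 61\right)} = \frac{-584 + \frac{i \sqrt{58}}{4}}{2380 + 35} = \frac{-584 + \frac{i \sqrt{58}}{4}}{2415} = \left(-584 + \frac{i \sqrt{58}}{4}\right) \frac{1}{2415} = - \frac{584}{2415} + \frac{i \sqrt{58}}{9660}$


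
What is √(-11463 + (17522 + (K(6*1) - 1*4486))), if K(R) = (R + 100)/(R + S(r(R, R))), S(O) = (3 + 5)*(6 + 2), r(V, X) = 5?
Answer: 2*√482195/35 ≈ 39.680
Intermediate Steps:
S(O) = 64 (S(O) = 8*8 = 64)
K(R) = (100 + R)/(64 + R) (K(R) = (R + 100)/(R + 64) = (100 + R)/(64 + R))
√(-11463 + (17522 + (K(6*1) - 1*4486))) = √(-11463 + (17522 + ((100 + 6*1)/(64 + 6*1) - 1*4486))) = √(-11463 + (17522 + ((100 + 6)/(64 + 6) - 4486))) = √(-11463 + (17522 + (106/70 - 4486))) = √(-11463 + (17522 + ((1/70)*106 - 4486))) = √(-11463 + (17522 + (53/35 - 4486))) = √(-11463 + (17522 - 156957/35)) = √(-11463 + 456313/35) = √(55108/35) = 2*√482195/35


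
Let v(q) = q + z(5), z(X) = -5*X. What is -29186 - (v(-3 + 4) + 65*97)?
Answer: -35467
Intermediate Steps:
v(q) = -25 + q (v(q) = q - 5*5 = q - 25 = -25 + q)
-29186 - (v(-3 + 4) + 65*97) = -29186 - ((-25 + (-3 + 4)) + 65*97) = -29186 - ((-25 + 1) + 6305) = -29186 - (-24 + 6305) = -29186 - 1*6281 = -29186 - 6281 = -35467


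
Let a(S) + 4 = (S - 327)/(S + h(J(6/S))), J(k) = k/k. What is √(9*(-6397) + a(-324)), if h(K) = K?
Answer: 4*I*√375421285/323 ≈ 239.95*I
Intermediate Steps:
J(k) = 1
a(S) = -4 + (-327 + S)/(1 + S) (a(S) = -4 + (S - 327)/(S + 1) = -4 + (-327 + S)/(1 + S))
√(9*(-6397) + a(-324)) = √(9*(-6397) + (-331 - 3*(-324))/(1 - 324)) = √(-57573 + (-331 + 972)/(-323)) = √(-57573 - 1/323*641) = √(-57573 - 641/323) = √(-18596720/323) = 4*I*√375421285/323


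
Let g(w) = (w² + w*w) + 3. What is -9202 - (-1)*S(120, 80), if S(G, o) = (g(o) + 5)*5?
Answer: 54838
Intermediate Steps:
g(w) = 3 + 2*w² (g(w) = (w² + w²) + 3 = 2*w² + 3 = 3 + 2*w²)
S(G, o) = 40 + 10*o² (S(G, o) = ((3 + 2*o²) + 5)*5 = (8 + 2*o²)*5 = 40 + 10*o²)
-9202 - (-1)*S(120, 80) = -9202 - (-1)*(40 + 10*80²) = -9202 - (-1)*(40 + 10*6400) = -9202 - (-1)*(40 + 64000) = -9202 - (-1)*64040 = -9202 - 1*(-64040) = -9202 + 64040 = 54838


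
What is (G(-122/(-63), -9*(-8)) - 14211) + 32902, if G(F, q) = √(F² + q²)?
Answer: 18691 + 2*√5147545/63 ≈ 18763.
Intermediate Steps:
(G(-122/(-63), -9*(-8)) - 14211) + 32902 = (√((-122/(-63))² + (-9*(-8))²) - 14211) + 32902 = (√((-122*(-1/63))² + 72²) - 14211) + 32902 = (√((122/63)² + 5184) - 14211) + 32902 = (√(14884/3969 + 5184) - 14211) + 32902 = (√(20590180/3969) - 14211) + 32902 = (2*√5147545/63 - 14211) + 32902 = (-14211 + 2*√5147545/63) + 32902 = 18691 + 2*√5147545/63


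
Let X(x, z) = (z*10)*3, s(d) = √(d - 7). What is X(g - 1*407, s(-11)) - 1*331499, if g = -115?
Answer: -331499 + 90*I*√2 ≈ -3.315e+5 + 127.28*I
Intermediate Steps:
s(d) = √(-7 + d)
X(x, z) = 30*z (X(x, z) = (10*z)*3 = 30*z)
X(g - 1*407, s(-11)) - 1*331499 = 30*√(-7 - 11) - 1*331499 = 30*√(-18) - 331499 = 30*(3*I*√2) - 331499 = 90*I*√2 - 331499 = -331499 + 90*I*√2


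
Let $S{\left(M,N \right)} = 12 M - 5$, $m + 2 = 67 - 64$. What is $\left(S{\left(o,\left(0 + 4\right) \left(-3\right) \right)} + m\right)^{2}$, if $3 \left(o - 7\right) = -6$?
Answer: $3136$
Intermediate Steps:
$m = 1$ ($m = -2 + \left(67 - 64\right) = -2 + 3 = 1$)
$o = 5$ ($o = 7 + \frac{1}{3} \left(-6\right) = 7 - 2 = 5$)
$S{\left(M,N \right)} = -5 + 12 M$
$\left(S{\left(o,\left(0 + 4\right) \left(-3\right) \right)} + m\right)^{2} = \left(\left(-5 + 12 \cdot 5\right) + 1\right)^{2} = \left(\left(-5 + 60\right) + 1\right)^{2} = \left(55 + 1\right)^{2} = 56^{2} = 3136$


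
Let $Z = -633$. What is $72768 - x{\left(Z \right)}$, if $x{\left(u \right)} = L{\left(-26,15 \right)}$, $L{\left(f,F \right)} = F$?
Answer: $72753$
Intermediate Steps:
$x{\left(u \right)} = 15$
$72768 - x{\left(Z \right)} = 72768 - 15 = 72753$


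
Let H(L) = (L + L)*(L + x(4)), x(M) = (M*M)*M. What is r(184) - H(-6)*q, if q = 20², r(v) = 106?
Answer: 278506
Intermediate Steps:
x(M) = M³ (x(M) = M²*M = M³)
H(L) = 2*L*(64 + L) (H(L) = (L + L)*(L + 4³) = (2*L)*(L + 64) = (2*L)*(64 + L) = 2*L*(64 + L))
q = 400
r(184) - H(-6)*q = 106 - 2*(-6)*(64 - 6)*400 = 106 - 2*(-6)*58*400 = 106 - (-696)*400 = 106 - 1*(-278400) = 106 + 278400 = 278506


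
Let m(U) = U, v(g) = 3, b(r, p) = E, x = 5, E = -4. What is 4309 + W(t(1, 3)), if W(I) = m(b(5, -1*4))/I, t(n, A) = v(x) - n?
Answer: 4307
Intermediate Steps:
b(r, p) = -4
t(n, A) = 3 - n
W(I) = -4/I
4309 + W(t(1, 3)) = 4309 - 4/(3 - 1*1) = 4309 - 4/(3 - 1) = 4309 - 4/2 = 4309 - 4*1/2 = 4309 - 2 = 4307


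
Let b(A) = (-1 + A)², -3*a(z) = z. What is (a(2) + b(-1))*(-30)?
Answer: -100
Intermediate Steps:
a(z) = -z/3
(a(2) + b(-1))*(-30) = (-⅓*2 + (-1 - 1)²)*(-30) = (-⅔ + (-2)²)*(-30) = (-⅔ + 4)*(-30) = (10/3)*(-30) = -100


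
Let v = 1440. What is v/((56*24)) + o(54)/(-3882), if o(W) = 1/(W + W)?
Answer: 3144413/2934792 ≈ 1.0714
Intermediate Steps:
o(W) = 1/(2*W)
v/((56*24)) + o(54)/(-3882) = 1440/((56*24)) + ((½)/54)/(-3882) = 1440/1344 + ((½)*(1/54))*(-1/3882) = 1440*(1/1344) + (1/108)*(-1/3882) = 15/14 - 1/419256 = 3144413/2934792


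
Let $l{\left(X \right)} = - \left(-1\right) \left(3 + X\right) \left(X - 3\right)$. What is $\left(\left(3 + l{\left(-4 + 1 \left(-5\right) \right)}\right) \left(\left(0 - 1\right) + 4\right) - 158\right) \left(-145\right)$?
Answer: $-9715$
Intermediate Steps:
$l{\left(X \right)} = \left(-3 + X\right) \left(3 + X\right)$ ($l{\left(X \right)} = - \left(-1\right) \left(3 + X\right) \left(-3 + X\right) = - \left(-1\right) \left(-3 + X\right) \left(3 + X\right) = \left(-3 + X\right) \left(3 + X\right)$)
$\left(\left(3 + l{\left(-4 + 1 \left(-5\right) \right)}\right) \left(\left(0 - 1\right) + 4\right) - 158\right) \left(-145\right) = \left(\left(3 - \left(9 - \left(-4 + 1 \left(-5\right)\right)^{2}\right)\right) \left(\left(0 - 1\right) + 4\right) - 158\right) \left(-145\right) = \left(\left(3 - \left(9 - \left(-4 - 5\right)^{2}\right)\right) \left(-1 + 4\right) - 158\right) \left(-145\right) = \left(\left(3 - \left(9 - \left(-9\right)^{2}\right)\right) 3 - 158\right) \left(-145\right) = \left(\left(3 + \left(-9 + 81\right)\right) 3 - 158\right) \left(-145\right) = \left(\left(3 + 72\right) 3 - 158\right) \left(-145\right) = \left(75 \cdot 3 - 158\right) \left(-145\right) = \left(225 - 158\right) \left(-145\right) = 67 \left(-145\right) = -9715$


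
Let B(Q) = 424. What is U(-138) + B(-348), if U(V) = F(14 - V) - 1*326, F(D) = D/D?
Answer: 99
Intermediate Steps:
F(D) = 1
U(V) = -325 (U(V) = 1 - 1*326 = 1 - 326 = -325)
U(-138) + B(-348) = -325 + 424 = 99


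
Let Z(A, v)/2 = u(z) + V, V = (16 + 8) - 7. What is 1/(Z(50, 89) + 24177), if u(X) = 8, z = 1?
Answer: 1/24227 ≈ 4.1276e-5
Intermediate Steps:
V = 17 (V = 24 - 7 = 17)
Z(A, v) = 50 (Z(A, v) = 2*(8 + 17) = 2*25 = 50)
1/(Z(50, 89) + 24177) = 1/(50 + 24177) = 1/24227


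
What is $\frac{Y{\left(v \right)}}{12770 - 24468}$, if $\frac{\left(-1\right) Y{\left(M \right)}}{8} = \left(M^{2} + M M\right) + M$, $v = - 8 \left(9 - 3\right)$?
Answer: $\frac{18240}{5849} \approx 3.1185$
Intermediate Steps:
$v = -48$ ($v = \left(-8\right) 6 = -48$)
$Y{\left(M \right)} = - 16 M^{2} - 8 M$ ($Y{\left(M \right)} = - 8 \left(\left(M^{2} + M M\right) + M\right) = - 8 \left(\left(M^{2} + M^{2}\right) + M\right) = - 8 \left(2 M^{2} + M\right) = - 8 \left(M + 2 M^{2}\right) = - 16 M^{2} - 8 M$)
$\frac{Y{\left(v \right)}}{12770 - 24468} = \frac{\left(-8\right) \left(-48\right) \left(1 + 2 \left(-48\right)\right)}{12770 - 24468} = \frac{\left(-8\right) \left(-48\right) \left(1 - 96\right)}{12770 - 24468} = \frac{\left(-8\right) \left(-48\right) \left(-95\right)}{-11698} = \left(-36480\right) \left(- \frac{1}{11698}\right) = \frac{18240}{5849}$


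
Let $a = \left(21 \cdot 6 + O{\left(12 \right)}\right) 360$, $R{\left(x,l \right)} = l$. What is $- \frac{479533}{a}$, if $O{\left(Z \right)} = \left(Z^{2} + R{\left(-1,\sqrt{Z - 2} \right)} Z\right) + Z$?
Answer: $- \frac{22538051}{4685040} + \frac{479533 \sqrt{10}}{2342520} \approx -4.1633$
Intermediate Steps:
$O{\left(Z \right)} = Z + Z^{2} + Z \sqrt{-2 + Z}$ ($O{\left(Z \right)} = \left(Z^{2} + \sqrt{Z - 2} Z\right) + Z = \left(Z^{2} + \sqrt{-2 + Z} Z\right) + Z = \left(Z^{2} + Z \sqrt{-2 + Z}\right) + Z = Z + Z^{2} + Z \sqrt{-2 + Z}$)
$a = 101520 + 4320 \sqrt{10}$ ($a = \left(21 \cdot 6 + 12 \left(1 + 12 + \sqrt{-2 + 12}\right)\right) 360 = \left(126 + 12 \left(1 + 12 + \sqrt{10}\right)\right) 360 = \left(126 + 12 \left(13 + \sqrt{10}\right)\right) 360 = \left(126 + \left(156 + 12 \sqrt{10}\right)\right) 360 = \left(282 + 12 \sqrt{10}\right) 360 = 101520 + 4320 \sqrt{10} \approx 1.1518 \cdot 10^{5}$)
$- \frac{479533}{a} = - \frac{479533}{101520 + 4320 \sqrt{10}}$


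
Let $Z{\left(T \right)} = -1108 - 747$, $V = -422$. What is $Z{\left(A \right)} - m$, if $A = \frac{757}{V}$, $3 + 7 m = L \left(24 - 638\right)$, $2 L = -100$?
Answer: $- \frac{43682}{7} \approx -6240.3$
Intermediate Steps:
$L = -50$ ($L = \frac{1}{2} \left(-100\right) = -50$)
$m = \frac{30697}{7}$ ($m = - \frac{3}{7} + \frac{\left(-50\right) \left(24 - 638\right)}{7} = - \frac{3}{7} + \frac{\left(-50\right) \left(-614\right)}{7} = - \frac{3}{7} + \frac{1}{7} \cdot 30700 = - \frac{3}{7} + \frac{30700}{7} = \frac{30697}{7} \approx 4385.3$)
$A = - \frac{757}{422}$ ($A = \frac{757}{-422} = 757 \left(- \frac{1}{422}\right) = - \frac{757}{422} \approx -1.7938$)
$Z{\left(T \right)} = -1855$ ($Z{\left(T \right)} = -1108 - 747 = -1855$)
$Z{\left(A \right)} - m = -1855 - \frac{30697}{7} = - \frac{43682}{7}$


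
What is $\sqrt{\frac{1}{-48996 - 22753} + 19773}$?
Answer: $\frac{4 \sqrt{6361862645939}}{71749} \approx 140.62$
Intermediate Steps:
$\sqrt{\frac{1}{-48996 - 22753} + 19773} = \sqrt{\frac{1}{-71749} + 19773} = \sqrt{- \frac{1}{71749} + 19773} = \sqrt{\frac{1418692976}{71749}} = \frac{4 \sqrt{6361862645939}}{71749}$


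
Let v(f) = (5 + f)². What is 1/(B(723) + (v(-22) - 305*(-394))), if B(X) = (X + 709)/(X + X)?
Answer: 723/87092573 ≈ 8.3015e-6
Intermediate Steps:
B(X) = (709 + X)/(2*X) (B(X) = (709 + X)/((2*X)) = (709 + X)*(1/(2*X)) = (709 + X)/(2*X))
1/(B(723) + (v(-22) - 305*(-394))) = 1/((½)*(709 + 723)/723 + ((5 - 22)² - 305*(-394))) = 1/((½)*(1/723)*1432 + ((-17)² + 120170)) = 1/(716/723 + (289 + 120170)) = 1/(716/723 + 120459) = 1/(87092573/723) = 723/87092573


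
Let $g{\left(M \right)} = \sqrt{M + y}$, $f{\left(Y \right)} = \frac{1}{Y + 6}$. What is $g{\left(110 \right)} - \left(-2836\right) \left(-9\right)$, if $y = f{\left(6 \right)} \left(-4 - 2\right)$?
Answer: $-25524 + \frac{\sqrt{438}}{2} \approx -25514.0$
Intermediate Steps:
$f{\left(Y \right)} = \frac{1}{6 + Y}$
$y = - \frac{1}{2}$ ($y = \frac{-4 - 2}{6 + 6} = \frac{1}{12} \left(-6\right) = - \frac{1}{2} \approx -0.5$)
$g{\left(M \right)} = \sqrt{- \frac{1}{2} + M}$ ($g{\left(M \right)} = \sqrt{M - \frac{1}{2}} = \sqrt{- \frac{1}{2} + M}$)
$g{\left(110 \right)} - \left(-2836\right) \left(-9\right) = \frac{\sqrt{-2 + 4 \cdot 110}}{2} - \left(-2836\right) \left(-9\right) = \frac{\sqrt{-2 + 440}}{2} - 25524 = \frac{\sqrt{438}}{2} - 25524 = -25524 + \frac{\sqrt{438}}{2}$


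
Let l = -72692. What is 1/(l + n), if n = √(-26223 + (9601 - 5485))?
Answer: -72692/5284148971 - I*√22107/5284148971 ≈ -1.3757e-5 - 2.8138e-8*I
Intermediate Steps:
n = I*√22107 (n = √(-26223 + 4116) = √(-22107) = I*√22107 ≈ 148.68*I)
1/(l + n) = 1/(-72692 + I*√22107)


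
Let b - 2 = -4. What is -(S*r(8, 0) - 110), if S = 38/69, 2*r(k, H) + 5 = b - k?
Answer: 2625/23 ≈ 114.13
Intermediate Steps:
b = -2 (b = 2 - 4 = -2)
r(k, H) = -7/2 - k/2 (r(k, H) = -5/2 + (-2 - k)/2 = -5/2 + (-1 - k/2) = -7/2 - k/2)
S = 38/69 (S = 38*(1/69) = 38/69 ≈ 0.55072)
-(S*r(8, 0) - 110) = -(38*(-7/2 - ½*8)/69 - 110) = -(38*(-7/2 - 4)/69 - 110) = -((38/69)*(-15/2) - 110) = -(-95/23 - 110) = -1*(-2625/23) = 2625/23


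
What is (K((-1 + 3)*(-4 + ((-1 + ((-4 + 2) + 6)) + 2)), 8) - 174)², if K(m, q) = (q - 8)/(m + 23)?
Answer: 30276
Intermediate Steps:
K(m, q) = (-8 + q)/(23 + m)
(K((-1 + 3)*(-4 + ((-1 + ((-4 + 2) + 6)) + 2)), 8) - 174)² = ((-8 + 8)/(23 + (-1 + 3)*(-4 + ((-1 + ((-4 + 2) + 6)) + 2))) - 174)² = (0/(23 + 2*(-4 + ((-1 + (-2 + 6)) + 2))) - 174)² = (0/(23 + 2*(-4 + ((-1 + 4) + 2))) - 174)² = (0/(23 + 2*(-4 + (3 + 2))) - 174)² = (0/(23 + 2*(-4 + 5)) - 174)² = (0/(23 + 2*1) - 174)² = (0/(23 + 2) - 174)² = (0/25 - 174)² = ((1/25)*0 - 174)² = (0 - 174)² = (-174)² = 30276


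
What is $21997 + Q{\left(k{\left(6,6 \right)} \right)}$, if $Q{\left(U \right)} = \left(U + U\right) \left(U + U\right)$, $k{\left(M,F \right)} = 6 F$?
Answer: $27181$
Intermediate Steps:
$Q{\left(U \right)} = 4 U^{2}$ ($Q{\left(U \right)} = 2 U 2 U = 4 U^{2}$)
$21997 + Q{\left(k{\left(6,6 \right)} \right)} = 21997 + 4 \left(6 \cdot 6\right)^{2} = 21997 + 4 \cdot 36^{2} = 21997 + 4 \cdot 1296 = 21997 + 5184 = 27181$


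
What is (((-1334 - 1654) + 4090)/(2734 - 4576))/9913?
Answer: -551/9129873 ≈ -6.0351e-5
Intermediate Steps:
(((-1334 - 1654) + 4090)/(2734 - 4576))/9913 = ((-2988 + 4090)/(-1842))*(1/9913) = (1102*(-1/1842))*(1/9913) = -551/921*1/9913 = -551/9129873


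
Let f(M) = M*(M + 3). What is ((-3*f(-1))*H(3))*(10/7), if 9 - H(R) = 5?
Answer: 240/7 ≈ 34.286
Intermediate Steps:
H(R) = 4 (H(R) = 9 - 1*5 = 9 - 5 = 4)
f(M) = M*(3 + M)
((-3*f(-1))*H(3))*(10/7) = (-(-3)*(3 - 1)*4)*(10/7) = (-(-3)*2*4)*(10*(⅐)) = (-3*(-2)*4)*(10/7) = (6*4)*(10/7) = 24*(10/7) = 240/7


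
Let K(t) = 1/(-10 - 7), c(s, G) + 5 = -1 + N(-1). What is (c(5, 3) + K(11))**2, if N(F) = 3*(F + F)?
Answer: 42025/289 ≈ 145.42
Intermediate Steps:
N(F) = 6*F (N(F) = 3*(2*F) = 6*F)
c(s, G) = -12 (c(s, G) = -5 + (-1 + 6*(-1)) = -5 + (-1 - 6) = -5 - 7 = -12)
K(t) = -1/17 (K(t) = 1/(-17) = -1/17)
(c(5, 3) + K(11))**2 = (-12 - 1/17)**2 = (-205/17)**2 = 42025/289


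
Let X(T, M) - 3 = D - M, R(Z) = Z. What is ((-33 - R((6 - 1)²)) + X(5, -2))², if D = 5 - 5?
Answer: 2809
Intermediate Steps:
D = 0
X(T, M) = 3 - M (X(T, M) = 3 + (0 - M) = 3 - M)
((-33 - R((6 - 1)²)) + X(5, -2))² = ((-33 - (6 - 1)²) + (3 - 1*(-2)))² = ((-33 - 1*5²) + (3 + 2))² = ((-33 - 1*25) + 5)² = ((-33 - 25) + 5)² = (-58 + 5)² = (-53)² = 2809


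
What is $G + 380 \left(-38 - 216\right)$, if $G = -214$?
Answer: $-96734$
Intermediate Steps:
$G + 380 \left(-38 - 216\right) = -214 + 380 \left(-38 - 216\right) = -214 + 380 \left(-254\right) = -214 - 96520 = -96734$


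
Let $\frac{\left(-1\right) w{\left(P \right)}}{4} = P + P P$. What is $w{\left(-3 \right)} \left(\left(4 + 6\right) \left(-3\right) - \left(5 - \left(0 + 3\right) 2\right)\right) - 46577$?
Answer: $-45881$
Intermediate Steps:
$w{\left(P \right)} = - 4 P - 4 P^{2}$ ($w{\left(P \right)} = - 4 \left(P + P P\right) = - 4 \left(P + P^{2}\right) = - 4 P - 4 P^{2}$)
$w{\left(-3 \right)} \left(\left(4 + 6\right) \left(-3\right) - \left(5 - \left(0 + 3\right) 2\right)\right) - 46577 = \left(-4\right) \left(-3\right) \left(1 - 3\right) \left(\left(4 + 6\right) \left(-3\right) - \left(5 - \left(0 + 3\right) 2\right)\right) - 46577 = \left(-4\right) \left(-3\right) \left(-2\right) \left(10 \left(-3\right) + \left(3 \cdot 2 - 5\right)\right) - 46577 = - 24 \left(-30 + \left(6 - 5\right)\right) - 46577 = - 24 \left(-30 + 1\right) - 46577 = \left(-24\right) \left(-29\right) - 46577 = 696 - 46577 = -45881$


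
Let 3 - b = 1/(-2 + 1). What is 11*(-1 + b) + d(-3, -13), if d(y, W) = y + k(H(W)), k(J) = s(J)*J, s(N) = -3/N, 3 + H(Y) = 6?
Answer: 27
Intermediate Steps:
H(Y) = 3 (H(Y) = -3 + 6 = 3)
b = 4 (b = 3 - 1/(-2 + 1) = 3 - 1/(-1) = 3 - 1*(-1) = 3 + 1 = 4)
k(J) = -3 (k(J) = (-3/J)*J = -3)
d(y, W) = -3 + y (d(y, W) = y - 3 = -3 + y)
11*(-1 + b) + d(-3, -13) = 11*(-1 + 4) + (-3 - 3) = 11*3 - 6 = 33 - 6 = 27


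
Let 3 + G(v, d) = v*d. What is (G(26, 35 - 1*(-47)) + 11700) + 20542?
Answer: 34371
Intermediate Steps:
G(v, d) = -3 + d*v (G(v, d) = -3 + v*d = -3 + d*v)
(G(26, 35 - 1*(-47)) + 11700) + 20542 = ((-3 + (35 - 1*(-47))*26) + 11700) + 20542 = ((-3 + (35 + 47)*26) + 11700) + 20542 = ((-3 + 82*26) + 11700) + 20542 = ((-3 + 2132) + 11700) + 20542 = (2129 + 11700) + 20542 = 13829 + 20542 = 34371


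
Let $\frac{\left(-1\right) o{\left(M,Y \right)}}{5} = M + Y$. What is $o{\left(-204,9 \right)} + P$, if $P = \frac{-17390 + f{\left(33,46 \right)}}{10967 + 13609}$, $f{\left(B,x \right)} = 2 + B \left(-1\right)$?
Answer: $\frac{7981393}{8192} \approx 974.29$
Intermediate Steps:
$f{\left(B,x \right)} = 2 - B$
$o{\left(M,Y \right)} = - 5 M - 5 Y$ ($o{\left(M,Y \right)} = - 5 \left(M + Y\right) = - 5 M - 5 Y$)
$P = - \frac{5807}{8192}$ ($P = \frac{-17390 + \left(2 - 33\right)}{10967 + 13609} = \frac{-17390 + \left(2 - 33\right)}{24576} = \left(-17390 - 31\right) \frac{1}{24576} = \left(-17421\right) \frac{1}{24576} = - \frac{5807}{8192} \approx -0.70886$)
$o{\left(-204,9 \right)} + P = \left(\left(-5\right) \left(-204\right) - 45\right) - \frac{5807}{8192} = \left(1020 - 45\right) - \frac{5807}{8192} = 975 - \frac{5807}{8192} = \frac{7981393}{8192}$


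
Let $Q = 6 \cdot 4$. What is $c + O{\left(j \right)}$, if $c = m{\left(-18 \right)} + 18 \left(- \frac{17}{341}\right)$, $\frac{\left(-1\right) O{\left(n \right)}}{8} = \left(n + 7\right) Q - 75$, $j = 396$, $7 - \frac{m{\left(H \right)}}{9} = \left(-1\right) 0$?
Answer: $- \frac{26159439}{341} \approx -76714.0$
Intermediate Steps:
$m{\left(H \right)} = 63$ ($m{\left(H \right)} = 63 - 9 \left(\left(-1\right) 0\right) = 63 - 0 = 63 + 0 = 63$)
$Q = 24$
$O{\left(n \right)} = -744 - 192 n$ ($O{\left(n \right)} = - 8 \left(\left(n + 7\right) 24 - 75\right) = - 8 \left(\left(7 + n\right) 24 - 75\right) = - 8 \left(\left(168 + 24 n\right) - 75\right) = - 8 \left(93 + 24 n\right) = -744 - 192 n$)
$c = \frac{21177}{341}$ ($c = 63 + 18 \left(- \frac{17}{341}\right) = 63 - \frac{306}{341} = \frac{21177}{341} \approx 62.103$)
$c + O{\left(j \right)} = \frac{21177}{341} - 76776 = - \frac{26159439}{341}$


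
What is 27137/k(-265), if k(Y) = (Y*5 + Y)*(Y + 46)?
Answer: 27137/348210 ≈ 0.077933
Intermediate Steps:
k(Y) = 6*Y*(46 + Y) (k(Y) = (5*Y + Y)*(46 + Y) = (6*Y)*(46 + Y) = 6*Y*(46 + Y))
27137/k(-265) = 27137/((6*(-265)*(46 - 265))) = 27137/((6*(-265)*(-219))) = 27137/348210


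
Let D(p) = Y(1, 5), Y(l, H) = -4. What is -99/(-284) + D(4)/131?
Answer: 11833/37204 ≈ 0.31806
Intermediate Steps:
D(p) = -4
-99/(-284) + D(4)/131 = -99/(-284) - 4/131 = -99*(-1/284) - 4*1/131 = 99/284 - 4/131 = 11833/37204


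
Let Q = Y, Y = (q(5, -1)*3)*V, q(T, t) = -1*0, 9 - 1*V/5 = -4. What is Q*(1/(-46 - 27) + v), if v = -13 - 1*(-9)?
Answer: 0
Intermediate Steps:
V = 65 (V = 45 - 5*(-4) = 45 + 20 = 65)
q(T, t) = 0
Y = 0 (Y = (0*3)*65 = 0*65 = 0)
Q = 0
v = -4 (v = -13 + 9 = -4)
Q*(1/(-46 - 27) + v) = 0*(1/(-46 - 27) - 4) = 0*(1/(-73) - 4) = 0*(-1/73 - 4) = 0*(-293/73) = 0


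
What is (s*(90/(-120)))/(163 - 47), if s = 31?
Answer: -93/464 ≈ -0.20043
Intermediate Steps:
(s*(90/(-120)))/(163 - 47) = (31*(90/(-120)))/(163 - 47) = (31*(90*(-1/120)))/116 = (31*(-3/4))*(1/116) = -93/4*1/116 = -93/464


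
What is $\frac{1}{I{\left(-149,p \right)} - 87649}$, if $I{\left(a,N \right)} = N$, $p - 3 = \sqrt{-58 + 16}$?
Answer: $- \frac{43823}{3840910679} - \frac{i \sqrt{42}}{7681821358} \approx -1.141 \cdot 10^{-5} - 8.4365 \cdot 10^{-10} i$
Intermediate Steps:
$p = 3 + i \sqrt{42}$ ($p = 3 + \sqrt{-58 + 16} = 3 + \sqrt{-42} = 3 + i \sqrt{42} \approx 3.0 + 6.4807 i$)
$\frac{1}{I{\left(-149,p \right)} - 87649} = \frac{1}{\left(3 + i \sqrt{42}\right) - 87649} = \frac{1}{-87646 + i \sqrt{42}}$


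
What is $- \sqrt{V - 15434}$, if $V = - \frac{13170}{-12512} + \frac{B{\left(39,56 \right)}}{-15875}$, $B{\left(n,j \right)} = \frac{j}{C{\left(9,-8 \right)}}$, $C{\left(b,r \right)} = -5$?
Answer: $- \frac{i \sqrt{380548323612015873}}{4965700} \approx - 124.23 i$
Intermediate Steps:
$B{\left(n,j \right)} = - \frac{j}{5}$ ($B{\left(n,j \right)} = \frac{j}{-5} = j \left(- \frac{1}{5}\right) = - \frac{j}{5}$)
$V = \frac{523034711}{496570000}$ ($V = - \frac{13170}{-12512} + \frac{\left(- \frac{1}{5}\right) 56}{-15875} = \left(-13170\right) \left(- \frac{1}{12512}\right) - - \frac{56}{79375} = \frac{6585}{6256} + \frac{56}{79375} = \frac{523034711}{496570000} \approx 1.0533$)
$- \sqrt{V - 15434} = - \sqrt{\frac{523034711}{496570000} - 15434} = - \sqrt{- \frac{7663538345289}{496570000}} = - \frac{i \sqrt{380548323612015873}}{4965700}$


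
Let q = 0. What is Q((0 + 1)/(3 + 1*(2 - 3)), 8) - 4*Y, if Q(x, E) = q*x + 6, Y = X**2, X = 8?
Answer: -250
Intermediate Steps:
Y = 64 (Y = 8**2 = 64)
Q(x, E) = 6 (Q(x, E) = 0*x + 6 = 0 + 6 = 6)
Q((0 + 1)/(3 + 1*(2 - 3)), 8) - 4*Y = 6 - 4*64 = 6 - 256 = -250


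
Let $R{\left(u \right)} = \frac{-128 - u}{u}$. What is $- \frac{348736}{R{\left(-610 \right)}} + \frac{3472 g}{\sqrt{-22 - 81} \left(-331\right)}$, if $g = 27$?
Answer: $\frac{106364480}{241} + \frac{93744 i \sqrt{103}}{34093} \approx 4.4135 \cdot 10^{5} + 27.906 i$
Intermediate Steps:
$R{\left(u \right)} = \frac{-128 - u}{u}$
$- \frac{348736}{R{\left(-610 \right)}} + \frac{3472 g}{\sqrt{-22 - 81} \left(-331\right)} = - \frac{348736}{\frac{1}{-610} \left(-128 - -610\right)} + \frac{3472 \cdot 27}{\sqrt{-22 - 81} \left(-331\right)} = - \frac{348736}{\left(- \frac{1}{610}\right) \left(-128 + 610\right)} + \frac{93744}{\sqrt{-103} \left(-331\right)} = - \frac{348736}{\left(- \frac{1}{610}\right) 482} + \frac{93744}{i \sqrt{103} \left(-331\right)} = - \frac{348736}{- \frac{241}{305}} + \frac{93744}{\left(-331\right) i \sqrt{103}} = \left(-348736\right) \left(- \frac{305}{241}\right) + 93744 \frac{i \sqrt{103}}{34093} = \frac{106364480}{241} + \frac{93744 i \sqrt{103}}{34093}$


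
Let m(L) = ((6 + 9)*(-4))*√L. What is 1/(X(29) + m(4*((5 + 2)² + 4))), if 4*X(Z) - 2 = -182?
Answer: 1/16915 - 8*√53/50745 ≈ -0.0010886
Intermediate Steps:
X(Z) = -45 (X(Z) = ½ + (¼)*(-182) = ½ - 91/2 = -45)
m(L) = -60*√L (m(L) = (15*(-4))*√L = -60*√L)
1/(X(29) + m(4*((5 + 2)² + 4))) = 1/(-45 - 60*2*√((5 + 2)² + 4)) = 1/(-45 - 60*2*√(7² + 4)) = 1/(-45 - 60*2*√(49 + 4)) = 1/(-45 - 60*2*√53) = 1/(-45 - 120*√53)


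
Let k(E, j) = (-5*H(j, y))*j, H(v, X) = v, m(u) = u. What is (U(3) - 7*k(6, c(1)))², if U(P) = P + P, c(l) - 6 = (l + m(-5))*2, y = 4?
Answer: 21316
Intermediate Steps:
c(l) = -4 + 2*l (c(l) = 6 + (l - 5)*2 = 6 + (-5 + l)*2 = 6 + (-10 + 2*l) = -4 + 2*l)
k(E, j) = -5*j² (k(E, j) = (-5*j)*j = -5*j²)
U(P) = 2*P
(U(3) - 7*k(6, c(1)))² = (2*3 - (-35)*(-4 + 2*1)²)² = (6 - (-35)*(-4 + 2)²)² = (6 - (-35)*(-2)²)² = (6 - (-35)*4)² = (6 - 7*(-20))² = (6 + 140)² = 146² = 21316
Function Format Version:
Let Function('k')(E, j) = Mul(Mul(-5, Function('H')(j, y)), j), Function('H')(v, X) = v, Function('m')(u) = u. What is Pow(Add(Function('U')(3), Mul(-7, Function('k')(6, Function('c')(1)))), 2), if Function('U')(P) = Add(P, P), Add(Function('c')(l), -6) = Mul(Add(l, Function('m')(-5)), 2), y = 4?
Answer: 21316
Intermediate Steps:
Function('c')(l) = Add(-4, Mul(2, l)) (Function('c')(l) = Add(6, Mul(Add(l, -5), 2)) = Add(6, Mul(Add(-5, l), 2)) = Add(6, Add(-10, Mul(2, l))) = Add(-4, Mul(2, l)))
Function('k')(E, j) = Mul(-5, Pow(j, 2)) (Function('k')(E, j) = Mul(Mul(-5, j), j) = Mul(-5, Pow(j, 2)))
Function('U')(P) = Mul(2, P)
Pow(Add(Function('U')(3), Mul(-7, Function('k')(6, Function('c')(1)))), 2) = Pow(Add(Mul(2, 3), Mul(-7, Mul(-5, Pow(Add(-4, Mul(2, 1)), 2)))), 2) = Pow(Add(6, Mul(-7, Mul(-5, Pow(Add(-4, 2), 2)))), 2) = Pow(Add(6, Mul(-7, Mul(-5, Pow(-2, 2)))), 2) = Pow(Add(6, Mul(-7, Mul(-5, 4))), 2) = Pow(Add(6, Mul(-7, -20)), 2) = Pow(Add(6, 140), 2) = Pow(146, 2) = 21316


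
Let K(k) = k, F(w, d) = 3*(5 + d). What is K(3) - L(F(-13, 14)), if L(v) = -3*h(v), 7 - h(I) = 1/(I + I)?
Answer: 911/38 ≈ 23.974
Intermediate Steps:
h(I) = 7 - 1/(2*I) (h(I) = 7 - 1/(I + I) = 7 - 1/(2*I))
F(w, d) = 15 + 3*d
L(v) = -21 + 3/(2*v) (L(v) = -3*(7 - 1/(2*v)) = -21 + 3/(2*v))
K(3) - L(F(-13, 14)) = 3 - (-21 + 3/(2*(15 + 3*14))) = 3 - (-21 + 3/(2*(15 + 42))) = 3 - (-21 + (3/2)/57) = 3 - (-21 + (3/2)*(1/57)) = 3 - (-21 + 1/38) = 3 - 1*(-797/38) = 3 + 797/38 = 911/38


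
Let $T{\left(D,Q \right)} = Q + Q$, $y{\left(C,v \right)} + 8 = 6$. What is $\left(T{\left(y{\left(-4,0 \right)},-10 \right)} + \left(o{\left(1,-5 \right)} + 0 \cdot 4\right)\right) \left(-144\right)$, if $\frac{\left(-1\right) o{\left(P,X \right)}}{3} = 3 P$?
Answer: $4176$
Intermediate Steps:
$o{\left(P,X \right)} = - 9 P$ ($o{\left(P,X \right)} = - 3 \cdot 3 P = - 9 P$)
$y{\left(C,v \right)} = -2$ ($y{\left(C,v \right)} = -8 + 6 = -2$)
$T{\left(D,Q \right)} = 2 Q$
$\left(T{\left(y{\left(-4,0 \right)},-10 \right)} + \left(o{\left(1,-5 \right)} + 0 \cdot 4\right)\right) \left(-144\right) = \left(2 \left(-10\right) + \left(\left(-9\right) 1 + 0 \cdot 4\right)\right) \left(-144\right) = \left(-20 + \left(-9 + 0\right)\right) \left(-144\right) = \left(-20 - 9\right) \left(-144\right) = \left(-29\right) \left(-144\right) = 4176$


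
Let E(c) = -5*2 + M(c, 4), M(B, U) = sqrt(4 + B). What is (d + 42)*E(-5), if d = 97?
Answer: -1390 + 139*I ≈ -1390.0 + 139.0*I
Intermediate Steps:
E(c) = -10 + sqrt(4 + c) (E(c) = -5*2 + sqrt(4 + c) = -10 + sqrt(4 + c))
(d + 42)*E(-5) = (97 + 42)*(-10 + sqrt(4 - 5)) = 139*(-10 + sqrt(-1)) = 139*(-10 + I) = -1390 + 139*I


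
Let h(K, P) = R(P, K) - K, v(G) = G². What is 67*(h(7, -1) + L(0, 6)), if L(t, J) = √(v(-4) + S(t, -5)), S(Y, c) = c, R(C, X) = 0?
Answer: -469 + 67*√11 ≈ -246.79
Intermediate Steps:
L(t, J) = √11 (L(t, J) = √((-4)² - 5) = √(16 - 5) = √11)
h(K, P) = -K (h(K, P) = 0 - K = -K)
67*(h(7, -1) + L(0, 6)) = 67*(-1*7 + √11) = 67*(-7 + √11) = -469 + 67*√11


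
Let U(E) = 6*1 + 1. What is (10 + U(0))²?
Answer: 289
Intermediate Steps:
U(E) = 7 (U(E) = 6 + 1 = 7)
(10 + U(0))² = (10 + 7)² = 17² = 289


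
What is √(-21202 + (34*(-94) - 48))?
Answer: I*√24446 ≈ 156.35*I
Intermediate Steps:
√(-21202 + (34*(-94) - 48)) = √(-21202 + (-3196 - 48)) = √(-21202 - 3244) = √(-24446) = I*√24446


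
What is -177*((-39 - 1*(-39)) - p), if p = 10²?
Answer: 17700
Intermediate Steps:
p = 100
-177*((-39 - 1*(-39)) - p) = -177*((-39 - 1*(-39)) - 1*100) = -177*((-39 + 39) - 100) = -177*(0 - 100) = -177*(-100) = 17700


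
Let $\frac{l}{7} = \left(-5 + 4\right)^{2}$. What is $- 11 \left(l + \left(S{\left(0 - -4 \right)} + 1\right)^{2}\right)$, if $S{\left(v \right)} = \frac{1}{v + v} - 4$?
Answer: $- \frac{10747}{64} \approx -167.92$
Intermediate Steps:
$S{\left(v \right)} = -4 + \frac{1}{2 v}$ ($S{\left(v \right)} = \frac{1}{2 v} - 4 = -4 + \frac{1}{2 v}$)
$l = 7$ ($l = 7 \left(-5 + 4\right)^{2} = 7 \left(-1\right)^{2} = 7 \cdot 1 = 7$)
$- 11 \left(l + \left(S{\left(0 - -4 \right)} + 1\right)^{2}\right) = - 11 \left(7 + \left(\left(-4 + \frac{1}{2 \left(0 - -4\right)}\right) + 1\right)^{2}\right) = - 11 \left(7 + \left(\left(-4 + \frac{1}{2 \left(0 + 4\right)}\right) + 1\right)^{2}\right) = - 11 \left(7 + \left(\left(-4 + \frac{1}{2 \cdot 4}\right) + 1\right)^{2}\right) = - 11 \left(7 + \left(\left(-4 + \frac{1}{2} \cdot \frac{1}{4}\right) + 1\right)^{2}\right) = - 11 \left(7 + \left(\left(-4 + \frac{1}{8}\right) + 1\right)^{2}\right) = - 11 \left(7 + \left(- \frac{31}{8} + 1\right)^{2}\right) = - 11 \left(7 + \left(- \frac{23}{8}\right)^{2}\right) = - 11 \left(7 + \frac{529}{64}\right) = \left(-11\right) \frac{977}{64} = - \frac{10747}{64}$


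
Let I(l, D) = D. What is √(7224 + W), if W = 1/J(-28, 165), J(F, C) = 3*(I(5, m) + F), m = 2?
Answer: √43950738/78 ≈ 84.994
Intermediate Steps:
J(F, C) = 6 + 3*F (J(F, C) = 3*(2 + F) = 6 + 3*F)
W = -1/78 (W = 1/(6 + 3*(-28)) = 1/(6 - 84) = 1/(-78) = -1/78 ≈ -0.012821)
√(7224 + W) = √(7224 - 1/78) = √(563471/78) = √43950738/78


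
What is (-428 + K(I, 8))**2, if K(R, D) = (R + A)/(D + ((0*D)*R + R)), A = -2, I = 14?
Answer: 22108804/121 ≈ 1.8272e+5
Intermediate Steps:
K(R, D) = (-2 + R)/(D + R) (K(R, D) = (R - 2)/(D + ((0*D)*R + R)) = (-2 + R)/(D + (0*R + R)) = (-2 + R)/(D + (0 + R)) = (-2 + R)/(D + R))
(-428 + K(I, 8))**2 = (-428 + (-2 + 14)/(8 + 14))**2 = (-428 + 12/22)**2 = (-428 + (1/22)*12)**2 = (-428 + 6/11)**2 = (-4702/11)**2 = 22108804/121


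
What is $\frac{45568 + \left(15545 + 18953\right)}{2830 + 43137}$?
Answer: $\frac{1862}{1069} \approx 1.7418$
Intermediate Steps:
$\frac{45568 + \left(15545 + 18953\right)}{2830 + 43137} = \frac{45568 + 34498}{45967} = 80066 \cdot \frac{1}{45967} = \frac{1862}{1069}$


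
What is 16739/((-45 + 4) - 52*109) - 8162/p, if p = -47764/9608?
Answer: 111725772517/68171169 ≈ 1638.9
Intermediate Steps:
p = -11941/2402 (p = -47764*1/9608 = -11941/2402 ≈ -4.9713)
16739/((-45 + 4) - 52*109) - 8162/p = 16739/((-45 + 4) - 52*109) - 8162/(-11941/2402) = 16739/(-41 - 5668) - 8162*(-2402/11941) = 16739/(-5709) + 19605124/11941 = 16739*(-1/5709) + 19605124/11941 = -16739/5709 + 19605124/11941 = 111725772517/68171169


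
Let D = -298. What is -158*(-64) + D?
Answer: 9814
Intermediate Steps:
-158*(-64) + D = -158*(-64) - 298 = 10112 - 298 = 9814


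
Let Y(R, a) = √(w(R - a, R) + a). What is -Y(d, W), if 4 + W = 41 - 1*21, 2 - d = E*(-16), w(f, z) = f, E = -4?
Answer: -I*√62 ≈ -7.874*I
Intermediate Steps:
d = -62 (d = 2 - (-4)*(-16) = 2 - 1*64 = 2 - 64 = -62)
W = 16 (W = -4 + (41 - 1*21) = -4 + (41 - 21) = -4 + 20 = 16)
Y(R, a) = √R (Y(R, a) = √((R - a) + a) = √R)
-Y(d, W) = -√(-62) = -I*√62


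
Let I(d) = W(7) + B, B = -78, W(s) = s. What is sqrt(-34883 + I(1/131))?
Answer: I*sqrt(34954) ≈ 186.96*I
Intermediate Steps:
I(d) = -71 (I(d) = 7 - 78 = -71)
sqrt(-34883 + I(1/131)) = sqrt(-34883 - 71) = sqrt(-34954) = I*sqrt(34954)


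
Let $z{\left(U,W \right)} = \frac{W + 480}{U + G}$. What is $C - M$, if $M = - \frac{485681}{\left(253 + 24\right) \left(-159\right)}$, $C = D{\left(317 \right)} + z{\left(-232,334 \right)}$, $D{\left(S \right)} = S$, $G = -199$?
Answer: $\frac{5772283448}{18982533} \approx 304.08$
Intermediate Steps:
$z{\left(U,W \right)} = \frac{480 + W}{-199 + U}$ ($z{\left(U,W \right)} = \frac{W + 480}{U - 199} = \frac{480 + W}{-199 + U}$)
$C = \frac{135813}{431}$ ($C = 317 + \frac{480 + 334}{-199 - 232} = 317 + \frac{1}{-431} \cdot 814 = 317 - \frac{814}{431} = \frac{135813}{431} \approx 315.11$)
$M = \frac{485681}{44043}$ ($M = - \frac{485681}{277 \left(-159\right)} = - \frac{485681}{-44043} = \left(-485681\right) \left(- \frac{1}{44043}\right) = \frac{485681}{44043} \approx 11.027$)
$C - M = \frac{135813}{431} - \frac{485681}{44043} = \frac{5772283448}{18982533}$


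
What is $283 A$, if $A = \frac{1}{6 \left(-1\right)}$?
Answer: $- \frac{283}{6} \approx -47.167$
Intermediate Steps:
$A = - \frac{1}{6}$ ($A = \frac{1}{-6} = - \frac{1}{6} \approx -0.16667$)
$283 A = 283 \left(- \frac{1}{6}\right) = - \frac{283}{6}$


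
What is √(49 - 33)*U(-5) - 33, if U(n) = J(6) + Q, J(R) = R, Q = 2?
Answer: -1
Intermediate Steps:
U(n) = 8 (U(n) = 6 + 2 = 8)
√(49 - 33)*U(-5) - 33 = √(49 - 33)*8 - 33 = √16*8 - 33 = 4*8 - 33 = 32 - 33 = -1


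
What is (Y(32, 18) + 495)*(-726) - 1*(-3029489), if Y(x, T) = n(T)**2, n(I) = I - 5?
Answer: 2547425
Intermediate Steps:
n(I) = -5 + I
Y(x, T) = (-5 + T)**2
(Y(32, 18) + 495)*(-726) - 1*(-3029489) = ((-5 + 18)**2 + 495)*(-726) - 1*(-3029489) = (13**2 + 495)*(-726) + 3029489 = (169 + 495)*(-726) + 3029489 = 664*(-726) + 3029489 = -482064 + 3029489 = 2547425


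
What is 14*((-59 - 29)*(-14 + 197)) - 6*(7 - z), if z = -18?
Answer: -225606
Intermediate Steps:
14*((-59 - 29)*(-14 + 197)) - 6*(7 - z) = 14*((-59 - 29)*(-14 + 197)) - 6*(7 - 1*(-18)) = 14*(-88*183) - 6*(7 + 18) = 14*(-16104) - 6*25 = -225456 - 150 = -225606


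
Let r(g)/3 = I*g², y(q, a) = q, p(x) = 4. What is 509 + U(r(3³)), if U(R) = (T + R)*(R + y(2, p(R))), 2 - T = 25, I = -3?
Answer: 43184965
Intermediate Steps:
T = -23 (T = 2 - 1*25 = 2 - 25 = -23)
r(g) = -9*g² (r(g) = 3*(-3*g²) = -9*g²)
U(R) = (-23 + R)*(2 + R) (U(R) = (-23 + R)*(R + 2) = (-23 + R)*(2 + R))
509 + U(r(3³)) = 509 + (-46 + (-9*(3³)²)² - (-189)*(3³)²) = 509 + (-46 + (-9*27²)² - (-189)*27²) = 509 + (-46 + (-9*729)² - (-189)*729) = 509 + (-46 + (-6561)² - 21*(-6561)) = 509 + (-46 + 43046721 + 137781) = 509 + 43184456 = 43184965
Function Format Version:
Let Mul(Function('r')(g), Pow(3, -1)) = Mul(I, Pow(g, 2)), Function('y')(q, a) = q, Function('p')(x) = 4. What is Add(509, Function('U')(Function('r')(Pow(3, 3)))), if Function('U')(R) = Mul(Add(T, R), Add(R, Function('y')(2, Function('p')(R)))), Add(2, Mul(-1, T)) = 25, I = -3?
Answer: 43184965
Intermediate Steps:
T = -23 (T = Add(2, Mul(-1, 25)) = Add(2, -25) = -23)
Function('r')(g) = Mul(-9, Pow(g, 2)) (Function('r')(g) = Mul(3, Mul(-3, Pow(g, 2))) = Mul(-9, Pow(g, 2)))
Function('U')(R) = Mul(Add(-23, R), Add(2, R)) (Function('U')(R) = Mul(Add(-23, R), Add(R, 2)) = Mul(Add(-23, R), Add(2, R)))
Add(509, Function('U')(Function('r')(Pow(3, 3)))) = Add(509, Add(-46, Pow(Mul(-9, Pow(Pow(3, 3), 2)), 2), Mul(-21, Mul(-9, Pow(Pow(3, 3), 2))))) = Add(509, Add(-46, Pow(Mul(-9, Pow(27, 2)), 2), Mul(-21, Mul(-9, Pow(27, 2))))) = Add(509, Add(-46, Pow(Mul(-9, 729), 2), Mul(-21, Mul(-9, 729)))) = Add(509, Add(-46, Pow(-6561, 2), Mul(-21, -6561))) = Add(509, Add(-46, 43046721, 137781)) = Add(509, 43184456) = 43184965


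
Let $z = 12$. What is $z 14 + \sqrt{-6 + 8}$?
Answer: $168 + \sqrt{2} \approx 169.41$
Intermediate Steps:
$z 14 + \sqrt{-6 + 8} = 12 \cdot 14 + \sqrt{-6 + 8} = 168 + \sqrt{2}$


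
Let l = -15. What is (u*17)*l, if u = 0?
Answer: 0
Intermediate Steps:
(u*17)*l = (0*17)*(-15) = 0*(-15) = 0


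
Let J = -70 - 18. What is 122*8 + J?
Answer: 888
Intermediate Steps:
J = -88
122*8 + J = 122*8 - 88 = 976 - 88 = 888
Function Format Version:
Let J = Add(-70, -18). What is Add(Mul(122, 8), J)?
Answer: 888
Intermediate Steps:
J = -88
Add(Mul(122, 8), J) = Add(Mul(122, 8), -88) = Add(976, -88) = 888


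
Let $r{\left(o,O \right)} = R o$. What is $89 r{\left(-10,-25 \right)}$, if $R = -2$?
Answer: $1780$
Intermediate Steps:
$r{\left(o,O \right)} = - 2 o$
$89 r{\left(-10,-25 \right)} = 89 \left(\left(-2\right) \left(-10\right)\right) = 89 \cdot 20 = 1780$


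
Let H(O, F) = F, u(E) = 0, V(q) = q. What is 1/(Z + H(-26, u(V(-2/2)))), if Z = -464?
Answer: -1/464 ≈ -0.0021552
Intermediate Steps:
1/(Z + H(-26, u(V(-2/2)))) = 1/(-464 + 0) = 1/(-464) = -1/464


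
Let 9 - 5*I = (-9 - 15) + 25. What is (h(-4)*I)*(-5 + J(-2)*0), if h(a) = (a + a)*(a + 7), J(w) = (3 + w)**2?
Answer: 192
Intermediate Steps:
I = 8/5 (I = 9/5 - ((-9 - 15) + 25)/5 = 9/5 - (-24 + 25)/5 = 9/5 - 1/5*1 = 9/5 - 1/5 = 8/5 ≈ 1.6000)
h(a) = 2*a*(7 + a) (h(a) = (2*a)*(7 + a) = 2*a*(7 + a))
(h(-4)*I)*(-5 + J(-2)*0) = ((2*(-4)*(7 - 4))*(8/5))*(-5 + (3 - 2)**2*0) = ((2*(-4)*3)*(8/5))*(-5 + 1**2*0) = (-24*8/5)*(-5 + 1*0) = -192*(-5 + 0)/5 = -192/5*(-5) = 192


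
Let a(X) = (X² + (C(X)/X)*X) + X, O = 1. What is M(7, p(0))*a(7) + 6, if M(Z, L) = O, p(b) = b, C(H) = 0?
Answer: 62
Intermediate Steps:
M(Z, L) = 1
a(X) = X + X² (a(X) = (X² + (0/X)*X) + X = (X² + 0*X) + X = (X² + 0) + X = X² + X = X + X²)
M(7, p(0))*a(7) + 6 = 1*(7*(1 + 7)) + 6 = 1*(7*8) + 6 = 1*56 + 6 = 56 + 6 = 62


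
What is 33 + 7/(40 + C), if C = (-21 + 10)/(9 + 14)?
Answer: 30158/909 ≈ 33.177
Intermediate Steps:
C = -11/23 ≈ -0.47826
33 + 7/(40 + C) = 33 + 7/(40 - 11/23) = 33 + 7/(909/23) = 33 + (23/909)*7 = 33 + 161/909 = 30158/909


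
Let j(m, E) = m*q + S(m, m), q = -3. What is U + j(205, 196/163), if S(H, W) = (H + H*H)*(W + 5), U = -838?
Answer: 8866847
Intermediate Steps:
S(H, W) = (5 + W)*(H + H**2) (S(H, W) = (H + H**2)*(5 + W) = (5 + W)*(H + H**2))
j(m, E) = -3*m + m*(5 + m**2 + 6*m) (j(m, E) = m*(-3) + m*(5 + m + 5*m + m*m) = -3*m + m*(5 + m + 5*m + m**2) = -3*m + m*(5 + m**2 + 6*m))
U + j(205, 196/163) = -838 + 205*(2 + 205**2 + 6*205) = -838 + 205*(2 + 42025 + 1230) = -838 + 205*43257 = -838 + 8867685 = 8866847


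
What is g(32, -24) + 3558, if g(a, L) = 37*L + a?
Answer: 2702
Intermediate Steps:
g(a, L) = a + 37*L
g(32, -24) + 3558 = (32 + 37*(-24)) + 3558 = (32 - 888) + 3558 = -856 + 3558 = 2702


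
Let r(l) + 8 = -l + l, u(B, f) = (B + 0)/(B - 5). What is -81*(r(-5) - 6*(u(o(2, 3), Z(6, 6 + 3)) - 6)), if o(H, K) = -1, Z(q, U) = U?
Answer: -2187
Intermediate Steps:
u(B, f) = B/(-5 + B)
r(l) = -8 (r(l) = -8 + (-l + l) = -8 + 0 = -8)
-81*(r(-5) - 6*(u(o(2, 3), Z(6, 6 + 3)) - 6)) = -81*(-8 - 6*(-1/(-5 - 1) - 6)) = -81*(-8 - 6*(-1/(-6) - 6)) = -81*(-8 - 6*(-1*(-⅙) - 6)) = -81*(-8 - 6*(⅙ - 6)) = -81*(-8 - 6*(-35/6)) = -81*(-8 + 35) = -81*27 = -2187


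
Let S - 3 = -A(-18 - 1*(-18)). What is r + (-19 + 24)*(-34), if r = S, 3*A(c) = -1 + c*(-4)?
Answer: -500/3 ≈ -166.67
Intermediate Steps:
A(c) = -1/3 - 4*c/3 (A(c) = (-1 + c*(-4))/3 = (-1 - 4*c)/3 = -1/3 - 4*c/3)
S = 10/3 (S = 3 - (-1/3 - 4*(-18 - 1*(-18))/3) = 3 - (-1/3 - 4*(-18 + 18)/3) = 3 - (-1/3 - 4/3*0) = 3 - (-1/3 + 0) = 3 - 1*(-1/3) = 3 + 1/3 = 10/3 ≈ 3.3333)
r = 10/3 ≈ 3.3333
r + (-19 + 24)*(-34) = 10/3 + (-19 + 24)*(-34) = 10/3 + 5*(-34) = 10/3 - 170 = -500/3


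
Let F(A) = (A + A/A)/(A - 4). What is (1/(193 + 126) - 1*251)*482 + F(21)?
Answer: -656070174/5423 ≈ -1.2098e+5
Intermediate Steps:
F(A) = (1 + A)/(-4 + A) (F(A) = (A + 1)/(-4 + A) = (1 + A)/(-4 + A))
(1/(193 + 126) - 1*251)*482 + F(21) = (1/(193 + 126) - 1*251)*482 + (1 + 21)/(-4 + 21) = (1/319 - 251)*482 + 22/17 = (1/319 - 251)*482 + (1/17)*22 = -80068/319*482 + 22/17 = -38592776/319 + 22/17 = -656070174/5423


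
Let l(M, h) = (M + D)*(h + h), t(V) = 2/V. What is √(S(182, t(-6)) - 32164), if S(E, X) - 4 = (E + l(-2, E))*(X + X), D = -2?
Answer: 2*I*√70449/3 ≈ 176.95*I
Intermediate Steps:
l(M, h) = 2*h*(-2 + M) (l(M, h) = (M - 2)*(h + h) = (-2 + M)*(2*h) = 2*h*(-2 + M))
S(E, X) = 4 - 14*E*X (S(E, X) = 4 + (E + 2*E*(-2 - 2))*(X + X) = 4 + (E + 2*E*(-4))*(2*X) = 4 + (E - 8*E)*(2*X) = 4 + (-7*E)*(2*X) = 4 - 14*E*X)
√(S(182, t(-6)) - 32164) = √((4 - 14*182*2/(-6)) - 32164) = √((4 - 14*182*2*(-⅙)) - 32164) = √((4 - 14*182*(-⅓)) - 32164) = √((4 + 2548/3) - 32164) = √(2560/3 - 32164) = √(-93932/3) = 2*I*√70449/3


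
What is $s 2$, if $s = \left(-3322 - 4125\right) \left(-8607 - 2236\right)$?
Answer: $161495642$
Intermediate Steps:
$s = 80747821$ ($s = \left(-7447\right) \left(-10843\right) = 80747821$)
$s 2 = 80747821 \cdot 2 = 161495642$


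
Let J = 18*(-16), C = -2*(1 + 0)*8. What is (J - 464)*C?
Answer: 12032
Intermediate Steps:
C = -16 (C = -2*1*8 = -2*8 = -16)
J = -288
(J - 464)*C = (-288 - 464)*(-16) = -752*(-16) = 12032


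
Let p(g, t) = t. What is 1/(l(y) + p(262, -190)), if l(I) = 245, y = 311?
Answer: 1/55 ≈ 0.018182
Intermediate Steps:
1/(l(y) + p(262, -190)) = 1/(245 - 190) = 1/55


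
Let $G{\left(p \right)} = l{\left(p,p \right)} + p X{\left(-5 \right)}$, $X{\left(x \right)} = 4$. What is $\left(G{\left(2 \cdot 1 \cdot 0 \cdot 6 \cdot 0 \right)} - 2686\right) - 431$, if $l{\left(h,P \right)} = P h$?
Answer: $-3117$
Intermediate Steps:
$G{\left(p \right)} = p^{2} + 4 p$ ($G{\left(p \right)} = p p + p 4 = p^{2} + 4 p$)
$\left(G{\left(2 \cdot 1 \cdot 0 \cdot 6 \cdot 0 \right)} - 2686\right) - 431 = \left(2 \cdot 1 \cdot 0 \cdot 6 \cdot 0 \left(4 + 2 \cdot 1 \cdot 0 \cdot 6 \cdot 0\right) - 2686\right) - 431 = \left(2 \cdot 0 \cdot 0 \left(4 + 2 \cdot 0 \cdot 0\right) - 2686\right) - 431 = \left(2 \cdot 0 \left(4 + 2 \cdot 0\right) - 2686\right) - 431 = \left(0 \left(4 + 0\right) - 2686\right) - 431 = \left(0 \cdot 4 - 2686\right) - 431 = \left(0 - 2686\right) - 431 = -2686 - 431 = -3117$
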